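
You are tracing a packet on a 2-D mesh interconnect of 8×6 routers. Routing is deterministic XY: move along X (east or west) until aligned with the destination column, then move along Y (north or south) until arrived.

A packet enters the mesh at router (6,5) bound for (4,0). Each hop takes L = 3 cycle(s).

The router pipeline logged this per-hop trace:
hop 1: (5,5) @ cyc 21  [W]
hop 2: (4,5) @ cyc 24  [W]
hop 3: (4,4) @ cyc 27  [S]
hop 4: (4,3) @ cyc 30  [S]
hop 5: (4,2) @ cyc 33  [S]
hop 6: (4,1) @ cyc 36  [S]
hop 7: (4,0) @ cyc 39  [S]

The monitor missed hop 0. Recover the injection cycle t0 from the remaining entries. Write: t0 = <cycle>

t0 = 18

Hop 1 reached at cycle 21; hop k is at t0 + k·L.
t0 = cyc[1] − L = 21 − 3 = 18.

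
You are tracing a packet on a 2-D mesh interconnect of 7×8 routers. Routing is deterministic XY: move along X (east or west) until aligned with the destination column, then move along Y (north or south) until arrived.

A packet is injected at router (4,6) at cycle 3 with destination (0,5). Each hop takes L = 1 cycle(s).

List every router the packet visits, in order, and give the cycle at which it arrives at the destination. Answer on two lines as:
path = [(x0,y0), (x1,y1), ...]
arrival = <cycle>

hop 0: (4,6) @ cyc 3
hop 1: (3,6) @ cyc 4  [W]
hop 2: (2,6) @ cyc 5  [W]
hop 3: (1,6) @ cyc 6  [W]
hop 4: (0,6) @ cyc 7  [W]
hop 5: (0,5) @ cyc 8  [S]

path = [(4,6), (3,6), (2,6), (1,6), (0,6), (0,5)]
arrival = 8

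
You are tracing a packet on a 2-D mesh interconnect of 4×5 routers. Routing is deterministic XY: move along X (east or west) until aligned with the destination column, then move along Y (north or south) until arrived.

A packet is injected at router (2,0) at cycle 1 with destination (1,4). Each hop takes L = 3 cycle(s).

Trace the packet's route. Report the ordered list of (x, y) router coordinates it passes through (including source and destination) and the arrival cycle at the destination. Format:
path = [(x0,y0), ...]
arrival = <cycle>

hop 0: (2,0) @ cyc 1
hop 1: (1,0) @ cyc 4  [W]
hop 2: (1,1) @ cyc 7  [N]
hop 3: (1,2) @ cyc 10  [N]
hop 4: (1,3) @ cyc 13  [N]
hop 5: (1,4) @ cyc 16  [N]

path = [(2,0), (1,0), (1,1), (1,2), (1,3), (1,4)]
arrival = 16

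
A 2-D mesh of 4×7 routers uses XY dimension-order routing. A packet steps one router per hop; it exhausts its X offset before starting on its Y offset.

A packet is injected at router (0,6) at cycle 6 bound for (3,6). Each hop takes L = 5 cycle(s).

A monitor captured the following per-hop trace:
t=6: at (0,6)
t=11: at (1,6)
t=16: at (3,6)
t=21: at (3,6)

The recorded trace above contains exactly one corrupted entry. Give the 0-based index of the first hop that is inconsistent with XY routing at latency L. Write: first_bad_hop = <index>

[1] (+1,+0) / 5c ⇒ ok
[2] (+2,+0) / 5c ⇒ BAD: non-unit step

first_bad_hop = 2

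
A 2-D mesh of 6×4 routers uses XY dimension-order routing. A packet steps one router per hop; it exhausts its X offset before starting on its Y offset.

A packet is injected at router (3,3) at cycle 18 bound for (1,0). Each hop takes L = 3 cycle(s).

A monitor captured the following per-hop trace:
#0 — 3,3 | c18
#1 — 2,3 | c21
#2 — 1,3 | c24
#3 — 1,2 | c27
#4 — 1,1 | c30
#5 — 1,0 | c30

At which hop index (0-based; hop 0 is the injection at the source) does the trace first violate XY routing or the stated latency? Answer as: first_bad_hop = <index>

hop 1: step (-1,+0), +3 cyc — ok
hop 2: step (-1,+0), +3 cyc — ok
hop 3: step (+0,-1), +3 cyc — ok
hop 4: step (+0,-1), +3 cyc — ok
hop 5: step (+0,-1), +0 cyc — BAD: Δcyc=0≠L

first_bad_hop = 5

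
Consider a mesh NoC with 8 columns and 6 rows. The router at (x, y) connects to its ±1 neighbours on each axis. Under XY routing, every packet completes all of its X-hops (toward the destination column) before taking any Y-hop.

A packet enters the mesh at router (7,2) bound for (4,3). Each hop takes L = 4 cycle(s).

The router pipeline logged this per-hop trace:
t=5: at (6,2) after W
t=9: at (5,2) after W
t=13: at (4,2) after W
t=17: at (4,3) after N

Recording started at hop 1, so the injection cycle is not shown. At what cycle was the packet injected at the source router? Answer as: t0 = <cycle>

The first recorded entry is hop 1 at cycle 5.
Subtract one hop: t0 = 5 − 4 = 1.

t0 = 1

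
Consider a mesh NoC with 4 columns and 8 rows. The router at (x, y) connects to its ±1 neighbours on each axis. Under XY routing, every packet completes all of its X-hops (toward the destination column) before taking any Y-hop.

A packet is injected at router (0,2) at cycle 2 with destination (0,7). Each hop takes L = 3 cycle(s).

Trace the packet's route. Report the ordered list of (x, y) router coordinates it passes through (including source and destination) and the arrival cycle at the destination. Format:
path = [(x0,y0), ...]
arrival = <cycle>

path = [(0,2), (0,3), (0,4), (0,5), (0,6), (0,7)]
arrival = 17

src (0,2)  cyc=2
N→(0,3)  cyc=5
N→(0,4)  cyc=8
N→(0,5)  cyc=11
N→(0,6)  cyc=14
N→(0,7)  cyc=17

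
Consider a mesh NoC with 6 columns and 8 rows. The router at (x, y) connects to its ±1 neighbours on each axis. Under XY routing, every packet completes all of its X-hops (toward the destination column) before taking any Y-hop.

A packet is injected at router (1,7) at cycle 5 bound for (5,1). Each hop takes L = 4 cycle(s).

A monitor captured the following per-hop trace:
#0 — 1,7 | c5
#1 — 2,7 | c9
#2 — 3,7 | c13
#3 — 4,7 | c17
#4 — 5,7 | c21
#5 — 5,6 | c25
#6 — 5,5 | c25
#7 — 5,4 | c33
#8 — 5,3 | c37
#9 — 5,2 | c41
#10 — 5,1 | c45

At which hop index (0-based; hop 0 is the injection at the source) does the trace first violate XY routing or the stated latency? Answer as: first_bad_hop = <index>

first_bad_hop = 6

hop 1: step (+1,+0), +4 cyc — ok
hop 2: step (+1,+0), +4 cyc — ok
hop 3: step (+1,+0), +4 cyc — ok
hop 4: step (+1,+0), +4 cyc — ok
hop 5: step (+0,-1), +4 cyc — ok
hop 6: step (+0,-1), +0 cyc — BAD: Δcyc=0≠L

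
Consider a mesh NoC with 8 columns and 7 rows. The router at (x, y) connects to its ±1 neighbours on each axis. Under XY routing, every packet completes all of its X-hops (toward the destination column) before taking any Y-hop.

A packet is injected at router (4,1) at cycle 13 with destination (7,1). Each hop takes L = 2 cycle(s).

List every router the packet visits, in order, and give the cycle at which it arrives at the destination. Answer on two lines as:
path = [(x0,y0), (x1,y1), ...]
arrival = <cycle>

path = [(4,1), (5,1), (6,1), (7,1)]
arrival = 19

hop 0: (4,1) @ cyc 13
hop 1: (5,1) @ cyc 15  [E]
hop 2: (6,1) @ cyc 17  [E]
hop 3: (7,1) @ cyc 19  [E]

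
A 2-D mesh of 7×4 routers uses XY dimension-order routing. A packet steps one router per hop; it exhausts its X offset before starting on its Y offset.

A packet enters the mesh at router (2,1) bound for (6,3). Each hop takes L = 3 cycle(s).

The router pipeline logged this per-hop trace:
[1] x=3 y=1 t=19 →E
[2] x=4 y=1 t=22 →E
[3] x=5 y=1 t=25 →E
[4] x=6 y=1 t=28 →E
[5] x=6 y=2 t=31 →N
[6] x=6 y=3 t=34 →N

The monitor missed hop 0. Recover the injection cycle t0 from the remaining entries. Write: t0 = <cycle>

The first recorded entry is hop 1 at cycle 19.
So t0 = 19 − 1·3 = 16.

t0 = 16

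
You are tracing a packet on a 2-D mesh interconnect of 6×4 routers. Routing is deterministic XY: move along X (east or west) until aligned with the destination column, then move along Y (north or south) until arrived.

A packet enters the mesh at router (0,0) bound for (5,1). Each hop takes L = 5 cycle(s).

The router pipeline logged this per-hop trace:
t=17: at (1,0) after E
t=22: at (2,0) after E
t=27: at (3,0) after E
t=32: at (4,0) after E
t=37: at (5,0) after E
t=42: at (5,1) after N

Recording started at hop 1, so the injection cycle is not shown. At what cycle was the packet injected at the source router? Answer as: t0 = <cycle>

t0 = 12

At hop 1 the cycle is 17; in general cyc_k = t0 + kL.
So t0 = 17 − 1·5 = 12.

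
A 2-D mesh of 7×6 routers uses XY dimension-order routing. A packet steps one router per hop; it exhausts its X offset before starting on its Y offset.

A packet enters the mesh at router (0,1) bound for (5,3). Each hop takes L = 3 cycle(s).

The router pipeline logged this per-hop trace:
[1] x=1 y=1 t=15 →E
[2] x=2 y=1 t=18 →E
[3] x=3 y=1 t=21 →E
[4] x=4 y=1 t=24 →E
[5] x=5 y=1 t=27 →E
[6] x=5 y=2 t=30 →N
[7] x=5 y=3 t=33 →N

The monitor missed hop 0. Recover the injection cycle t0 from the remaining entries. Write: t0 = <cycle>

t0 = 12

At hop 1 the cycle is 15; in general cyc_k = t0 + kL.
Therefore t0 = 15 − L = 12.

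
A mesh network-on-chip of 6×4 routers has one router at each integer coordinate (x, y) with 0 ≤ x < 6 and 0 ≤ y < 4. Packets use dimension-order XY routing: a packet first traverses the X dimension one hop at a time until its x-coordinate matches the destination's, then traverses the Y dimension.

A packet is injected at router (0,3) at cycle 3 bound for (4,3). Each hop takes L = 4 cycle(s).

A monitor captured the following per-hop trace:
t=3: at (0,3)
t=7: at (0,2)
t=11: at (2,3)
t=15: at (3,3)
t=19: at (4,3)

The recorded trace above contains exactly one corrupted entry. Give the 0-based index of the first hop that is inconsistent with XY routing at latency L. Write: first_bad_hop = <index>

first_bad_hop = 1

  1: Δx=+0 Δy=-1 Δt=4 [BAD: Y-move but x=0≠4]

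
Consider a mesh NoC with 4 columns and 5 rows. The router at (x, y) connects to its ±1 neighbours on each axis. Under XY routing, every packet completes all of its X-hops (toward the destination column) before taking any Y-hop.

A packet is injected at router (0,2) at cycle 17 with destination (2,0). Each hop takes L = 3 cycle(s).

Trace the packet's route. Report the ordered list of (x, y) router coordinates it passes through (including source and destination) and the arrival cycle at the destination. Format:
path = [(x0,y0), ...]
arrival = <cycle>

  0. router=(0,2) cycle=17 (inject)
  1. router=(1,2) cycle=20 dir=E
  2. router=(2,2) cycle=23 dir=E
  3. router=(2,1) cycle=26 dir=S
  4. router=(2,0) cycle=29 dir=S

path = [(0,2), (1,2), (2,2), (2,1), (2,0)]
arrival = 29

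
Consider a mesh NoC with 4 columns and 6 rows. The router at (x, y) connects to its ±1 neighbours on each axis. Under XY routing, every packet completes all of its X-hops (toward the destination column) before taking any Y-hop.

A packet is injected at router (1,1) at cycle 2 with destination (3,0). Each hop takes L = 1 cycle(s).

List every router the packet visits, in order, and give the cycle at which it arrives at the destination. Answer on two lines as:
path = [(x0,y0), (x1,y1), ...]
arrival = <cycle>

[0] x=1 y=1 t=2
[1] x=2 y=1 t=3 →E
[2] x=3 y=1 t=4 →E
[3] x=3 y=0 t=5 →S

path = [(1,1), (2,1), (3,1), (3,0)]
arrival = 5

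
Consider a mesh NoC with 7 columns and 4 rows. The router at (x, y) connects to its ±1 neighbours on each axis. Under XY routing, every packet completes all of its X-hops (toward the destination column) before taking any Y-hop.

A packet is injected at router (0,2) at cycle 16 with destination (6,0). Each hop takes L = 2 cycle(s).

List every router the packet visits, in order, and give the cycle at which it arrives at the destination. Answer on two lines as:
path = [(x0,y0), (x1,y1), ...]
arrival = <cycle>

[0] x=0 y=2 t=16
[1] x=1 y=2 t=18 →E
[2] x=2 y=2 t=20 →E
[3] x=3 y=2 t=22 →E
[4] x=4 y=2 t=24 →E
[5] x=5 y=2 t=26 →E
[6] x=6 y=2 t=28 →E
[7] x=6 y=1 t=30 →S
[8] x=6 y=0 t=32 →S

path = [(0,2), (1,2), (2,2), (3,2), (4,2), (5,2), (6,2), (6,1), (6,0)]
arrival = 32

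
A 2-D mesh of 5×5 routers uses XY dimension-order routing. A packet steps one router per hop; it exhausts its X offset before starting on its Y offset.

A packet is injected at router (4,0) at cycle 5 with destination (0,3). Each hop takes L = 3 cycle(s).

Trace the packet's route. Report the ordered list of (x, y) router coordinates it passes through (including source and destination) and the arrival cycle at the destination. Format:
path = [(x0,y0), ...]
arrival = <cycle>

path = [(4,0), (3,0), (2,0), (1,0), (0,0), (0,1), (0,2), (0,3)]
arrival = 26

[0] x=4 y=0 t=5
[1] x=3 y=0 t=8 →W
[2] x=2 y=0 t=11 →W
[3] x=1 y=0 t=14 →W
[4] x=0 y=0 t=17 →W
[5] x=0 y=1 t=20 →N
[6] x=0 y=2 t=23 →N
[7] x=0 y=3 t=26 →N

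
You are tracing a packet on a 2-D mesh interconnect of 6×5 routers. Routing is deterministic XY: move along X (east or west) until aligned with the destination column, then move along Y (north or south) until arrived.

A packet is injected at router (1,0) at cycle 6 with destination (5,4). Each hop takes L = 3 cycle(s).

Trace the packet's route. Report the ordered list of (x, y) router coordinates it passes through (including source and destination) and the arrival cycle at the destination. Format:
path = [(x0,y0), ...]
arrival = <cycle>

path = [(1,0), (2,0), (3,0), (4,0), (5,0), (5,1), (5,2), (5,3), (5,4)]
arrival = 30

#0 — 1,0 | c6
#1 — 2,0 | c9 | E
#2 — 3,0 | c12 | E
#3 — 4,0 | c15 | E
#4 — 5,0 | c18 | E
#5 — 5,1 | c21 | N
#6 — 5,2 | c24 | N
#7 — 5,3 | c27 | N
#8 — 5,4 | c30 | N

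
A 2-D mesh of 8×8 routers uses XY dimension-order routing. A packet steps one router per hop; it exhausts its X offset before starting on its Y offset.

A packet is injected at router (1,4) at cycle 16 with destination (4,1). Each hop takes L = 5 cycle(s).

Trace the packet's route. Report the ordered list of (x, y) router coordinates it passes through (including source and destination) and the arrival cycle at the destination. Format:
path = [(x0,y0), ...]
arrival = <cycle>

path = [(1,4), (2,4), (3,4), (4,4), (4,3), (4,2), (4,1)]
arrival = 46

  0. router=(1,4) cycle=16 (inject)
  1. router=(2,4) cycle=21 dir=E
  2. router=(3,4) cycle=26 dir=E
  3. router=(4,4) cycle=31 dir=E
  4. router=(4,3) cycle=36 dir=S
  5. router=(4,2) cycle=41 dir=S
  6. router=(4,1) cycle=46 dir=S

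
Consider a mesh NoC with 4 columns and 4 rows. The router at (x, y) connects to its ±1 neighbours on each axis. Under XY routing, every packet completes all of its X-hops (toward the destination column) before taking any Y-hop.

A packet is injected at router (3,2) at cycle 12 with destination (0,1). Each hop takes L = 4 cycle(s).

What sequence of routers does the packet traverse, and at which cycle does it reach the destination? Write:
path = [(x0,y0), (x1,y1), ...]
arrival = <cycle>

hop 0: (3,2) @ cyc 12
hop 1: (2,2) @ cyc 16  [W]
hop 2: (1,2) @ cyc 20  [W]
hop 3: (0,2) @ cyc 24  [W]
hop 4: (0,1) @ cyc 28  [S]

path = [(3,2), (2,2), (1,2), (0,2), (0,1)]
arrival = 28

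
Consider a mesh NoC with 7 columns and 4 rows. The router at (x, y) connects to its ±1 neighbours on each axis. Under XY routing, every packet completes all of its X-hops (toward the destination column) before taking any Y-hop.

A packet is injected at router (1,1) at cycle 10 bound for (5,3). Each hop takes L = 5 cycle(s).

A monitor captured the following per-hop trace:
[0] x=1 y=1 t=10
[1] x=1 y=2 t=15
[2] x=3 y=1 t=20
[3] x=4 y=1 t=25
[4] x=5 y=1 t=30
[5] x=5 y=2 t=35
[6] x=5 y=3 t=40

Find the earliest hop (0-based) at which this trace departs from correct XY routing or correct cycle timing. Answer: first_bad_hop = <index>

first_bad_hop = 1

  1: Δx=+0 Δy=+1 Δt=5 [BAD: Y-move but x=1≠5]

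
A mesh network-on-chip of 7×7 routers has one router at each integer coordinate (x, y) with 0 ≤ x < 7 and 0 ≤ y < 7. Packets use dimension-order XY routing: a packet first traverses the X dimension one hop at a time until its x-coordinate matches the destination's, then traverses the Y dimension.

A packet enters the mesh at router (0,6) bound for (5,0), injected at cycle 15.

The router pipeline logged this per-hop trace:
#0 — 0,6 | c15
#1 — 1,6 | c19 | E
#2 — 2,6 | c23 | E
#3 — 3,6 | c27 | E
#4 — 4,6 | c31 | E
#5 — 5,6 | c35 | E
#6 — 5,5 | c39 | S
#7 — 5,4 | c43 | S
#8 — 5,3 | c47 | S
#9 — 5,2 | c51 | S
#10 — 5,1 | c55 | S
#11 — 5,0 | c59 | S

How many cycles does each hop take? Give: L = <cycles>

Between hops 0 and 1 the cycle counter advances 19 − 15 = 4.
That increment is L by definition: L = 4.

L = 4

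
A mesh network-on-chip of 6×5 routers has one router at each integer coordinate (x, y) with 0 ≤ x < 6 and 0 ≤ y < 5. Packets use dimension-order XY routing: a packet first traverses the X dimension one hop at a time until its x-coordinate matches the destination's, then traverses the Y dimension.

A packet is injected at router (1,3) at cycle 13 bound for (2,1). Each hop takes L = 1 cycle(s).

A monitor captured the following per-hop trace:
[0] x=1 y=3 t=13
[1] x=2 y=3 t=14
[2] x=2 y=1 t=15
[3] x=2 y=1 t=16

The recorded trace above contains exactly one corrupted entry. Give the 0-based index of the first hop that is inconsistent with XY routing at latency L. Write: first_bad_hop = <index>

check 1→ d=(1,0) cyc+1: ok
check 2→ d=(0,-2) cyc+1: BAD: non-unit step

first_bad_hop = 2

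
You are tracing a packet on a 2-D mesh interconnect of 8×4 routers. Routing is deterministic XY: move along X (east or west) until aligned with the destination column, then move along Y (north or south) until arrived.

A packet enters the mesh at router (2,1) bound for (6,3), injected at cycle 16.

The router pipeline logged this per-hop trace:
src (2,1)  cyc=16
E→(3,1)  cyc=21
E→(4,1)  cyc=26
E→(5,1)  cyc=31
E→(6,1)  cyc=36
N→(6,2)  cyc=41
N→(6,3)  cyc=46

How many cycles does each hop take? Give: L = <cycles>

L = 5

Between hops 0 and 1 the cycle counter advances 21 − 16 = 5.
Per-hop latency L = Δcyc = 5.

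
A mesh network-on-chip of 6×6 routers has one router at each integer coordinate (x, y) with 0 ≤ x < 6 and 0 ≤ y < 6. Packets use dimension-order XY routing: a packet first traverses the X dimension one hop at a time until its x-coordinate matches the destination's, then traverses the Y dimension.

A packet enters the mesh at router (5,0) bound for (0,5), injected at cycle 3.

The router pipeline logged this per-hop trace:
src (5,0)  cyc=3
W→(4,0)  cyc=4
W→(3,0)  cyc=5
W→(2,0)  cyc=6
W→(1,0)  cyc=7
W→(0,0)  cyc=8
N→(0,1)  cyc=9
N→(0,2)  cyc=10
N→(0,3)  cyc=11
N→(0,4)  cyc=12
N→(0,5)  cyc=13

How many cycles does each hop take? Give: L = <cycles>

L = 1

From hop 0 (3) to hop 1 (4): +1 cycles.
Each hop adds L, hence L = 1.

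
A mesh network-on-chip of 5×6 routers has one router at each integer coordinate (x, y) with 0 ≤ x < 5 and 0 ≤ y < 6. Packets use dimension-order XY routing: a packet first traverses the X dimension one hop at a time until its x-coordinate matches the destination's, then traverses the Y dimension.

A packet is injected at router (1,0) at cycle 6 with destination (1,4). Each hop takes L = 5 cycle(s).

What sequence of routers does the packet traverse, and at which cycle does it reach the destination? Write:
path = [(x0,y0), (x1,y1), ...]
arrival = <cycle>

hop 0: (1,0) @ cyc 6
hop 1: (1,1) @ cyc 11  [N]
hop 2: (1,2) @ cyc 16  [N]
hop 3: (1,3) @ cyc 21  [N]
hop 4: (1,4) @ cyc 26  [N]

path = [(1,0), (1,1), (1,2), (1,3), (1,4)]
arrival = 26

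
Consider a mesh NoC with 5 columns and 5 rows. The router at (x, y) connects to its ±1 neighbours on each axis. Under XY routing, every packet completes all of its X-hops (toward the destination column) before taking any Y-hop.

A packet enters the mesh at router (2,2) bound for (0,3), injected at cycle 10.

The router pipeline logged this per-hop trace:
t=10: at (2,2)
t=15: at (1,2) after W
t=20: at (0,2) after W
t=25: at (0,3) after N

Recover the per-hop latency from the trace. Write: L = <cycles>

From hop 0 (10) to hop 1 (15): +5 cycles.
One hop costs L cycles, so L = 5.

L = 5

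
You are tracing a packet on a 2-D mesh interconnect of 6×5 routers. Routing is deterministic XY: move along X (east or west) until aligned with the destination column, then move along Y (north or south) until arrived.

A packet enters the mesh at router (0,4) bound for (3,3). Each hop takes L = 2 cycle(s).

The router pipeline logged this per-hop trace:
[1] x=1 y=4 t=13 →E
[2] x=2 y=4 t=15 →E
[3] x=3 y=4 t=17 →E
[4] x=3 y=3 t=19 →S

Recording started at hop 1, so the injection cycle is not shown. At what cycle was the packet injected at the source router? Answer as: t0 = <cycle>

Hop 1 reached at cycle 13; hop k is at t0 + k·L.
Subtract one hop: t0 = 13 − 2 = 11.

t0 = 11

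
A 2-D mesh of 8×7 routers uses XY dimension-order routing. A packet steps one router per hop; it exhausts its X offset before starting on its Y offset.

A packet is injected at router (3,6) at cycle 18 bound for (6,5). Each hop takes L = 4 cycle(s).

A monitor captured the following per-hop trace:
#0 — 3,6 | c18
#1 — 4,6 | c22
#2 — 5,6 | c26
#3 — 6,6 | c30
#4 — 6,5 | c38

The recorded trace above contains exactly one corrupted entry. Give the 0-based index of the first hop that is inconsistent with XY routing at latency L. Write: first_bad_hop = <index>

  1: Δx=+1 Δy=+0 Δt=4 [ok]
  2: Δx=+1 Δy=+0 Δt=4 [ok]
  3: Δx=+1 Δy=+0 Δt=4 [ok]
  4: Δx=+0 Δy=-1 Δt=8 [BAD: Δcyc=8≠L]

first_bad_hop = 4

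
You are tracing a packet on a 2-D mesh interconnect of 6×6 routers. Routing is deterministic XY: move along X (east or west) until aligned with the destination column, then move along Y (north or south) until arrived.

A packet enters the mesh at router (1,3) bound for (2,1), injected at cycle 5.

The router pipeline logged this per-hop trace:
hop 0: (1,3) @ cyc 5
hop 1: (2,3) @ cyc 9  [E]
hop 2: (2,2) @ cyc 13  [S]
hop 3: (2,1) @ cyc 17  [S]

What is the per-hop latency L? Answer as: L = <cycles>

L = 4

From hop 0 (5) to hop 1 (9): +4 cycles.
Each hop adds L, hence L = 4.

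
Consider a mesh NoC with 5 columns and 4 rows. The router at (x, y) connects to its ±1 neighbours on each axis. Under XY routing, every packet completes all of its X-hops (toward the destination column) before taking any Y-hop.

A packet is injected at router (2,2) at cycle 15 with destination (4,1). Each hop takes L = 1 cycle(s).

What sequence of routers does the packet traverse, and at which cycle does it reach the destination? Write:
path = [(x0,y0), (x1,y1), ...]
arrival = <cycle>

hop 0: (2,2) @ cyc 15
hop 1: (3,2) @ cyc 16  [E]
hop 2: (4,2) @ cyc 17  [E]
hop 3: (4,1) @ cyc 18  [S]

path = [(2,2), (3,2), (4,2), (4,1)]
arrival = 18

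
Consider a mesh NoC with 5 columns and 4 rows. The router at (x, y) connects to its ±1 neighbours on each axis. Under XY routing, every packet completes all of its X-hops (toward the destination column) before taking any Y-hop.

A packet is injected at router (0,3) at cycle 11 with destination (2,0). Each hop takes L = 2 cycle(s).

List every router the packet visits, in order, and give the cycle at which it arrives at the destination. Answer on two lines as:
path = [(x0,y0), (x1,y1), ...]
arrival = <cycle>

path = [(0,3), (1,3), (2,3), (2,2), (2,1), (2,0)]
arrival = 21

#0 — 0,3 | c11
#1 — 1,3 | c13 | E
#2 — 2,3 | c15 | E
#3 — 2,2 | c17 | S
#4 — 2,1 | c19 | S
#5 — 2,0 | c21 | S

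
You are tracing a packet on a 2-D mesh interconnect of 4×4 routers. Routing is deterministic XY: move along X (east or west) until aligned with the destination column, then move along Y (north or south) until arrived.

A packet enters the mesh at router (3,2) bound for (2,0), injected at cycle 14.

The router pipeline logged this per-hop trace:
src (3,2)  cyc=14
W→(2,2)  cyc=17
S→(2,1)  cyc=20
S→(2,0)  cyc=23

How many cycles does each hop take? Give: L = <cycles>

L = 3

From hop 0 (14) to hop 1 (17): +3 cycles.
That increment is L by definition: L = 3.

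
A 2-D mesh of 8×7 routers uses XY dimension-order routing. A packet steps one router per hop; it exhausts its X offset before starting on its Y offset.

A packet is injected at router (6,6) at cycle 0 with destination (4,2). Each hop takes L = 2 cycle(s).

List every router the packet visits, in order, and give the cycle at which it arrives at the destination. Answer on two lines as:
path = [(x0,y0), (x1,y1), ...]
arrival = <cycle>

path = [(6,6), (5,6), (4,6), (4,5), (4,4), (4,3), (4,2)]
arrival = 12

#0 — 6,6 | c0
#1 — 5,6 | c2 | W
#2 — 4,6 | c4 | W
#3 — 4,5 | c6 | S
#4 — 4,4 | c8 | S
#5 — 4,3 | c10 | S
#6 — 4,2 | c12 | S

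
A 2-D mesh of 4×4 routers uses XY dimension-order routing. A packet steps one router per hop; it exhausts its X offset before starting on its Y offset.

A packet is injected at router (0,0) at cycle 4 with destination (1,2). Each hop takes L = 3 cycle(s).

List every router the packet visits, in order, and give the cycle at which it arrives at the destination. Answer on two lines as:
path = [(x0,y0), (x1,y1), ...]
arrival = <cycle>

path = [(0,0), (1,0), (1,1), (1,2)]
arrival = 13

[0] x=0 y=0 t=4
[1] x=1 y=0 t=7 →E
[2] x=1 y=1 t=10 →N
[3] x=1 y=2 t=13 →N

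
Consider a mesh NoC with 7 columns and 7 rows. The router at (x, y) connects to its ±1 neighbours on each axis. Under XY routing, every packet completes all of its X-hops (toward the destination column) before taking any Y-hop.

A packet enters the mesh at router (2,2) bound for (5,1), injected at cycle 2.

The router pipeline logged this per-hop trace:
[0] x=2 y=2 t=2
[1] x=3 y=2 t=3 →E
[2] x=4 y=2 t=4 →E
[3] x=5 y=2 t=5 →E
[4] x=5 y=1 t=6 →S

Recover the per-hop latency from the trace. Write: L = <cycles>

Between hops 0 and 1 the cycle counter advances 3 − 2 = 1.
Each hop adds L, hence L = 1.

L = 1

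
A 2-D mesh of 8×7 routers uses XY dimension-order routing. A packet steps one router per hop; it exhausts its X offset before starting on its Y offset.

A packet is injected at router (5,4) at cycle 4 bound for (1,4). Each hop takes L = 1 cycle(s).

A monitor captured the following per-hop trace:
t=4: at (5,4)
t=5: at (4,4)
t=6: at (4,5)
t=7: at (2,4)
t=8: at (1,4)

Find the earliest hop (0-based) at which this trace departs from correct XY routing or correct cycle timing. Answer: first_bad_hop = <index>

hop 1: step (-1,+0), +1 cyc — ok
hop 2: step (+0,+1), +1 cyc — BAD: Y-move but x=4≠1

first_bad_hop = 2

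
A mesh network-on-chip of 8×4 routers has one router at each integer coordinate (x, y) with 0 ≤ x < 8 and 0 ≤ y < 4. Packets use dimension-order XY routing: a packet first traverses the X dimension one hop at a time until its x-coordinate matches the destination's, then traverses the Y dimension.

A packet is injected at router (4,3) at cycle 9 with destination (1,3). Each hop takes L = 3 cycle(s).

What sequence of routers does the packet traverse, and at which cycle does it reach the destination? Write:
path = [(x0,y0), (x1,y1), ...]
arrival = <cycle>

path = [(4,3), (3,3), (2,3), (1,3)]
arrival = 18

#0 — 4,3 | c9
#1 — 3,3 | c12 | W
#2 — 2,3 | c15 | W
#3 — 1,3 | c18 | W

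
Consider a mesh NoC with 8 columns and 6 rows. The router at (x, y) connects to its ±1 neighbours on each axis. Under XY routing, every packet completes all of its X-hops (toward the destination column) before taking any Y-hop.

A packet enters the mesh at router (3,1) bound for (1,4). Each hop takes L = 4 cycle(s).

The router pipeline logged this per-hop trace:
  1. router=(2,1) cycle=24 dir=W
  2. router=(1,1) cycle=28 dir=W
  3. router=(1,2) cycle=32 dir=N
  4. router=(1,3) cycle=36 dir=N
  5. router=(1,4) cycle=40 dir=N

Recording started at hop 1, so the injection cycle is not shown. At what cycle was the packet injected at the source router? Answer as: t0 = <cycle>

t0 = 20

The first recorded entry is hop 1 at cycle 24.
t0 = cyc[1] − L = 24 − 4 = 20.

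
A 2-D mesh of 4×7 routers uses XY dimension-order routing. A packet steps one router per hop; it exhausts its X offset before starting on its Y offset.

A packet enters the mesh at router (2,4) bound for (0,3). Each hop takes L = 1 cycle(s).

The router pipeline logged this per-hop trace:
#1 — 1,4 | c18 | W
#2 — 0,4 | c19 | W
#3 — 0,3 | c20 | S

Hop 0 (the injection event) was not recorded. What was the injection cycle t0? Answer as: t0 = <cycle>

t0 = 17

Hop 1 reached at cycle 18; hop k is at t0 + k·L.
t0 = cyc[1] − L = 18 − 1 = 17.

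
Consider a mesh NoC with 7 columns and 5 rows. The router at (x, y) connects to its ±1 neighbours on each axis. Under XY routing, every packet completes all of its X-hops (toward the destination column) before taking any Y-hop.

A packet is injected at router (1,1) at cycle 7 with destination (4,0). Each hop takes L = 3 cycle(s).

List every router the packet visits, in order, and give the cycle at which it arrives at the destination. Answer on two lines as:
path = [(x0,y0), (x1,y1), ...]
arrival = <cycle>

path = [(1,1), (2,1), (3,1), (4,1), (4,0)]
arrival = 19

  0. router=(1,1) cycle=7 (inject)
  1. router=(2,1) cycle=10 dir=E
  2. router=(3,1) cycle=13 dir=E
  3. router=(4,1) cycle=16 dir=E
  4. router=(4,0) cycle=19 dir=S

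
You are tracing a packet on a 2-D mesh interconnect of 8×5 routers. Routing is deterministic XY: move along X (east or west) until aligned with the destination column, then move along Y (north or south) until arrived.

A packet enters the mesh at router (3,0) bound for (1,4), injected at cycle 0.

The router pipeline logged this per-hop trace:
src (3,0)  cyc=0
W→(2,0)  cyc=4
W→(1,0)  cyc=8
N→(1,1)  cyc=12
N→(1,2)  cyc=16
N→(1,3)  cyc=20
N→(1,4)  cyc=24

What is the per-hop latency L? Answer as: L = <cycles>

From hop 0 (0) to hop 1 (4): +4 cycles.
One hop costs L cycles, so L = 4.

L = 4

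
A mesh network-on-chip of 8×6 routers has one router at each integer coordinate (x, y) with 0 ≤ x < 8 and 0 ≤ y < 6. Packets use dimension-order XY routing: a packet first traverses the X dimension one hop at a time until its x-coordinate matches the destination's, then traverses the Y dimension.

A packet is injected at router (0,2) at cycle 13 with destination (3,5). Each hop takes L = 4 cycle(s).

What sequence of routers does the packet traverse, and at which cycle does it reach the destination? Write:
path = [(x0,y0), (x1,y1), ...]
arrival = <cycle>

  0. router=(0,2) cycle=13 (inject)
  1. router=(1,2) cycle=17 dir=E
  2. router=(2,2) cycle=21 dir=E
  3. router=(3,2) cycle=25 dir=E
  4. router=(3,3) cycle=29 dir=N
  5. router=(3,4) cycle=33 dir=N
  6. router=(3,5) cycle=37 dir=N

path = [(0,2), (1,2), (2,2), (3,2), (3,3), (3,4), (3,5)]
arrival = 37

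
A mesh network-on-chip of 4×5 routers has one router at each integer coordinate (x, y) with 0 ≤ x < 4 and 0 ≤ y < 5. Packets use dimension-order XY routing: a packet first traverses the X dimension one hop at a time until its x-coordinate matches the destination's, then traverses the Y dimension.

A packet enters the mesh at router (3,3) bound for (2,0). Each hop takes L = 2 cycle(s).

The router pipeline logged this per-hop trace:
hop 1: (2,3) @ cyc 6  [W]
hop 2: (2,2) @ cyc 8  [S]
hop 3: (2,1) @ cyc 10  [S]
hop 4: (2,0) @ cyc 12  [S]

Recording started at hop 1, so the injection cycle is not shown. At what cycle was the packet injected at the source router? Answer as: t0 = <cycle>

cyc[1] = 6 and cyc[k] = t0 + k·L for every k.
Subtract one hop: t0 = 6 − 2 = 4.

t0 = 4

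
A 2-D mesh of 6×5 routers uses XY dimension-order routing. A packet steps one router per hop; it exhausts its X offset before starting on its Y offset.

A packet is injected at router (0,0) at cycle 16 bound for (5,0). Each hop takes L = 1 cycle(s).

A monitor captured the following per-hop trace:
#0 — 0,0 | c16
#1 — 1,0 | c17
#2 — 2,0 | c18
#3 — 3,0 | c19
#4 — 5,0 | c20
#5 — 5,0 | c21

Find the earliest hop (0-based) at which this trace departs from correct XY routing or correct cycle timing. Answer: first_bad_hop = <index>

first_bad_hop = 4

[1] (+1,+0) / 1c ⇒ ok
[2] (+1,+0) / 1c ⇒ ok
[3] (+1,+0) / 1c ⇒ ok
[4] (+2,+0) / 1c ⇒ BAD: non-unit step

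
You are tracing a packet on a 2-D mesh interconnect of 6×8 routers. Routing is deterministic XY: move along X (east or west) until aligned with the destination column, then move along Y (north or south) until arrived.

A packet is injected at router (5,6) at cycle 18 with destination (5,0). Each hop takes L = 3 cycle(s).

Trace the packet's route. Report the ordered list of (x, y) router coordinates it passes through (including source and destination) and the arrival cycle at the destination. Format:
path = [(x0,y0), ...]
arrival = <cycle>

hop 0: (5,6) @ cyc 18
hop 1: (5,5) @ cyc 21  [S]
hop 2: (5,4) @ cyc 24  [S]
hop 3: (5,3) @ cyc 27  [S]
hop 4: (5,2) @ cyc 30  [S]
hop 5: (5,1) @ cyc 33  [S]
hop 6: (5,0) @ cyc 36  [S]

path = [(5,6), (5,5), (5,4), (5,3), (5,2), (5,1), (5,0)]
arrival = 36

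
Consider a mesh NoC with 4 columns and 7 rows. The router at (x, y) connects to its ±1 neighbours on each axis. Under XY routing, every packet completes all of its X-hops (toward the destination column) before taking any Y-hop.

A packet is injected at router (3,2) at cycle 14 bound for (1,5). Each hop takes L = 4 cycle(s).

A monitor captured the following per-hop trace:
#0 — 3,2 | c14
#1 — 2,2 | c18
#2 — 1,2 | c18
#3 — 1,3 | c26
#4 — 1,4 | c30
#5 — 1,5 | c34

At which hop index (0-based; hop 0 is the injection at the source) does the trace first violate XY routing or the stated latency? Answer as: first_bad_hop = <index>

first_bad_hop = 2

  1: Δx=-1 Δy=+0 Δt=4 [ok]
  2: Δx=-1 Δy=+0 Δt=0 [BAD: Δcyc=0≠L]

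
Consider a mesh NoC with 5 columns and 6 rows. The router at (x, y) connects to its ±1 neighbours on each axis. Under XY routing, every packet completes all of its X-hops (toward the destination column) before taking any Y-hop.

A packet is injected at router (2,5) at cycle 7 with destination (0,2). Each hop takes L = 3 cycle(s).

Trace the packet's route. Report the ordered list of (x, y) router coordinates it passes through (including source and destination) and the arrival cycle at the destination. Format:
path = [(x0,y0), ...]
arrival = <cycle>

path = [(2,5), (1,5), (0,5), (0,4), (0,3), (0,2)]
arrival = 22

t=7: at (2,5)
t=10: at (1,5) after W
t=13: at (0,5) after W
t=16: at (0,4) after S
t=19: at (0,3) after S
t=22: at (0,2) after S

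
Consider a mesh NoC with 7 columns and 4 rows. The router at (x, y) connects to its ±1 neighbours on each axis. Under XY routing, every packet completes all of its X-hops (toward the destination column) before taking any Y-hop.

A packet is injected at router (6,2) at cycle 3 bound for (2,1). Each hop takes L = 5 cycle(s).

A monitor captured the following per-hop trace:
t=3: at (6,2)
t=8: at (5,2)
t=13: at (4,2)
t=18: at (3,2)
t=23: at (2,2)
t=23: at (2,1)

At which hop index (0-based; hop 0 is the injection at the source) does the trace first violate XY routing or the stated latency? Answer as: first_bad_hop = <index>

first_bad_hop = 5

hop 1: step (-1,+0), +5 cyc — ok
hop 2: step (-1,+0), +5 cyc — ok
hop 3: step (-1,+0), +5 cyc — ok
hop 4: step (-1,+0), +5 cyc — ok
hop 5: step (+0,-1), +0 cyc — BAD: Δcyc=0≠L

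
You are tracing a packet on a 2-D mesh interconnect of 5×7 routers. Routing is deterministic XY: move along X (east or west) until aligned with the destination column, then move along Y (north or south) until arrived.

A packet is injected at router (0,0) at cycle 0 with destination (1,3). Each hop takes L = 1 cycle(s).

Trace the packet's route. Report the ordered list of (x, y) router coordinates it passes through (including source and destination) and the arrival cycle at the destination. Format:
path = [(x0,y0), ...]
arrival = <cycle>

[0] x=0 y=0 t=0
[1] x=1 y=0 t=1 →E
[2] x=1 y=1 t=2 →N
[3] x=1 y=2 t=3 →N
[4] x=1 y=3 t=4 →N

path = [(0,0), (1,0), (1,1), (1,2), (1,3)]
arrival = 4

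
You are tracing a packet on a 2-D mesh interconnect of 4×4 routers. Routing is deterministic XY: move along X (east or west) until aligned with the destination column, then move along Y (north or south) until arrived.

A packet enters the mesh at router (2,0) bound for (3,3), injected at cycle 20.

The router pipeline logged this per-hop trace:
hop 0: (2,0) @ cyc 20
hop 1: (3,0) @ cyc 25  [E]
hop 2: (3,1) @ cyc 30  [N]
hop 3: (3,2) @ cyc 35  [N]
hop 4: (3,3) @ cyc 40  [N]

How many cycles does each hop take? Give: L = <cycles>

L = 5

Between hops 0 and 1 the cycle counter advances 25 − 20 = 5.
That increment is L by definition: L = 5.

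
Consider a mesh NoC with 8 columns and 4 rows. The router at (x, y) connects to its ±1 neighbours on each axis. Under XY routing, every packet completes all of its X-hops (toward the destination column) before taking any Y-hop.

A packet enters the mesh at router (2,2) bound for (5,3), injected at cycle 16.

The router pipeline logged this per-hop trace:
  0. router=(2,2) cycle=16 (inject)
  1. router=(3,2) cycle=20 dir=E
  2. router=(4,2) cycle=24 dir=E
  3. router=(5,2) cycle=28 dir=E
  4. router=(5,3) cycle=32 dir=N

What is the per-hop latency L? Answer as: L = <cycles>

From hop 0 (16) to hop 1 (20): +4 cycles.
That increment is L by definition: L = 4.

L = 4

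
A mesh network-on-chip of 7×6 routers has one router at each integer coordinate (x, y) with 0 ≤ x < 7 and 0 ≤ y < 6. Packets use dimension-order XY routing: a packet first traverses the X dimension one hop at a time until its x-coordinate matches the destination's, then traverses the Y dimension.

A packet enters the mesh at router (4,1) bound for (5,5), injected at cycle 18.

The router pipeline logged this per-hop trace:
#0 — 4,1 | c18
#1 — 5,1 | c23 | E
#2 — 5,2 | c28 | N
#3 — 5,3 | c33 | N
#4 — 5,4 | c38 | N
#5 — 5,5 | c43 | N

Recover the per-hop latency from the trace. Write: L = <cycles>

Between hops 0 and 1 the cycle counter advances 23 − 18 = 5.
Per-hop latency L = Δcyc = 5.

L = 5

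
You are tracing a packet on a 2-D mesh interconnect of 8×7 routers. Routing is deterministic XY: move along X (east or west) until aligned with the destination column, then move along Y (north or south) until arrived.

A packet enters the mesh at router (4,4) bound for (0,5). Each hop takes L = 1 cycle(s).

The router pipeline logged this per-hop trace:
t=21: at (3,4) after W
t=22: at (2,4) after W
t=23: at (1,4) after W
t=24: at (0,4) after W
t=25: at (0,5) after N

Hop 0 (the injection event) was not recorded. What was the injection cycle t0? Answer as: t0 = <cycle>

t0 = 20

Hop 1 reached at cycle 21; hop k is at t0 + k·L.
t0 = cyc[1] − L = 21 − 1 = 20.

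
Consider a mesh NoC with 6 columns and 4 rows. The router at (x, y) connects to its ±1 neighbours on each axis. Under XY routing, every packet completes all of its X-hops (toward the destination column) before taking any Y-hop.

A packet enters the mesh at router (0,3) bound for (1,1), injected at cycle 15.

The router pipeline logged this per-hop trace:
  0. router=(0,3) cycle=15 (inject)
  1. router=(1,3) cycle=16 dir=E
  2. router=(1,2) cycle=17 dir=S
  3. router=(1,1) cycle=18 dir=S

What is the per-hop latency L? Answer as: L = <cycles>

L = 1

From hop 0 (15) to hop 1 (16): +1 cycles.
Per-hop latency L = Δcyc = 1.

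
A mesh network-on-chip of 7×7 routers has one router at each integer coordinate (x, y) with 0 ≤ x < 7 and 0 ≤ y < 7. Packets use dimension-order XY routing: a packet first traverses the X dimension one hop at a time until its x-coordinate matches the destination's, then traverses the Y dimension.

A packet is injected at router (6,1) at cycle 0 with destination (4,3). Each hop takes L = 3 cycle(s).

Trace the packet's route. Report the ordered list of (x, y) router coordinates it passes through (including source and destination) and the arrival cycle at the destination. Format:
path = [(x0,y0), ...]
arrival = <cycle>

t=0: at (6,1)
t=3: at (5,1) after W
t=6: at (4,1) after W
t=9: at (4,2) after N
t=12: at (4,3) after N

path = [(6,1), (5,1), (4,1), (4,2), (4,3)]
arrival = 12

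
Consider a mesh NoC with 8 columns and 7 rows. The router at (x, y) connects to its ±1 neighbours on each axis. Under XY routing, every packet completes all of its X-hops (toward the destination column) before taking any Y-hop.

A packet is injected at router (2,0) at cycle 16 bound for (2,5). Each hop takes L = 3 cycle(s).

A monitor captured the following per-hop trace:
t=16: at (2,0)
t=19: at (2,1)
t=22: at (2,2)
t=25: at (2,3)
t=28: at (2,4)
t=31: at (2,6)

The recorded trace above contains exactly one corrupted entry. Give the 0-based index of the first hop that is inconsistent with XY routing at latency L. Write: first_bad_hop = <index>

check 1→ d=(0,1) cyc+3: ok
check 2→ d=(0,1) cyc+3: ok
check 3→ d=(0,1) cyc+3: ok
check 4→ d=(0,1) cyc+3: ok
check 5→ d=(0,2) cyc+3: BAD: non-unit step

first_bad_hop = 5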